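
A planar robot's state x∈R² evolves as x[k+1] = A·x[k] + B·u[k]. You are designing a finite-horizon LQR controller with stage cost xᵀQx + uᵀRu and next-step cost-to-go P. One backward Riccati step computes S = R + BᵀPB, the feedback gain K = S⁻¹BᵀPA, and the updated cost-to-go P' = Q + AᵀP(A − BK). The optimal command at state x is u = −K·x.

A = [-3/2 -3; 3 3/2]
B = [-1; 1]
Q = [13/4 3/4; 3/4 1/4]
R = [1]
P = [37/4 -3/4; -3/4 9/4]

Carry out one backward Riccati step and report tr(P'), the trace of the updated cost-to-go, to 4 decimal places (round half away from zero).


20.2143

BᵀP = [-10.0000 3.0000]
S = R + BᵀPB = [1] + [13.0000] = [14.0000]
BᵀPA = [24.0000 34.5000]
K = S⁻¹·BᵀPA = [1.7143 2.4643]
A−BK = [0.2143 -0.5357; 1.2857 -0.9643]
AᵀP(A−BK) = [6.6696 1.0446; 1.0446 10.0446]
P' = Q + AᵀP(A−BK) = [9.9196 1.7946; 1.7946 10.2946]
tr(P') = 20.2143


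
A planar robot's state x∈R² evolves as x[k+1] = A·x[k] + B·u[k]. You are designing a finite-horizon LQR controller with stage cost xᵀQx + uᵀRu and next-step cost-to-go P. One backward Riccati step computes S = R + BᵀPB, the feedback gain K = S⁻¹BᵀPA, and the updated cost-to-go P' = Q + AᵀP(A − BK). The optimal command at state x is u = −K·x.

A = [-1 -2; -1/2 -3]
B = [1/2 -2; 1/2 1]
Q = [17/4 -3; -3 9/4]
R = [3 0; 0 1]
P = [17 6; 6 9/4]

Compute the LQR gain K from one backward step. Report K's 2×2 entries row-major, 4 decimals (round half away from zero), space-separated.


-0.1314 -0.4034 0.6433 1.6431

BᵀP = [11.5000 4.1250; -28.0000 -9.7500]
S = R + BᵀPB = [3 0; 0 1] + [7.8125 -18.8750; -18.8750 46.2500] = [10.8125 -18.8750; -18.8750 47.2500]
BᵀPA = [-13.5625 -35.3750; 32.8750 85.2500]
K = S⁻¹·BᵀPA = [-0.1314 -0.4034; 0.6433 1.6431]
A−BK = [0.3523 1.4879; -1.0776 -4.4414]
AᵀP(A−BK) = [0.6327 1.8874; 1.8874 5.9066]
P' = Q + AᵀP(A−BK) = [4.8827 -1.1126; -1.1126 8.1566]
tr(P') = 13.0393


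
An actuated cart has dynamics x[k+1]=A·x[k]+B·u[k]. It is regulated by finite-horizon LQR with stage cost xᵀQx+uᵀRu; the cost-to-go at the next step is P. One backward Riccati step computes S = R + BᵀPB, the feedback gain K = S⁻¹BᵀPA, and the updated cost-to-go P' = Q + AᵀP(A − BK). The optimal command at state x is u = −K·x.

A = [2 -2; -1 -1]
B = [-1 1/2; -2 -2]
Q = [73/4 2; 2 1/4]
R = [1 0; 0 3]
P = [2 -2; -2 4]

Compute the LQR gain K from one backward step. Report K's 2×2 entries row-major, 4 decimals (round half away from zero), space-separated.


-0.1341 0.6704 0.8827 -0.4134

BᵀP = [2.0000 -6.0000; 5.0000 -9.0000]
S = R + BᵀPB = [1 0; 0 3] + [10.0000 13.0000; 13.0000 20.5000] = [11.0000 13.0000; 13.0000 23.5000]
BᵀPA = [10.0000 2.0000; 19.0000 -1.0000]
K = S⁻¹·BᵀPA = [-0.1341 0.6704; 0.8827 -0.4134]
A−BK = [1.4246 -1.1229; 0.4972 -0.4860]
AᵀP(A−BK) = [4.5698 -2.8492; -2.8492 2.2458]
P' = Q + AᵀP(A−BK) = [22.8198 -0.8492; -0.8492 2.4958]
tr(P') = 25.3156


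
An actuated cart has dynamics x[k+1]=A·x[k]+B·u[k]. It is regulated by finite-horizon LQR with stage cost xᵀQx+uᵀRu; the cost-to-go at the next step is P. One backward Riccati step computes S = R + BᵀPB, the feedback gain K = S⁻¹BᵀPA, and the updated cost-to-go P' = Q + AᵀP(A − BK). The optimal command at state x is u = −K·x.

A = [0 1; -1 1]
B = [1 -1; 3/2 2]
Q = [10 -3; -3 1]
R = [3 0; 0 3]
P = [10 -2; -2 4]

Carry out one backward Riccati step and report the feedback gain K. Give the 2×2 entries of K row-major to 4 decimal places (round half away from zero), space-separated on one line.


BᵀP = [7.0000 4.0000; -14.0000 10.0000]
S = R + BᵀPB = [3 0; 0 3] + [13.0000 1.0000; 1.0000 34.0000] = [16.0000 1.0000; 1.0000 37.0000]
BᵀPA = [-4.0000 11.0000; -10.0000 -4.0000]
K = S⁻¹·BᵀPA = [-0.2335 0.6954; -0.2640 -0.1269]
A−BK = [-0.0305 0.1777; -0.1218 0.2107]
AᵀP(A−BK) = [0.4264 -0.4873; -0.4873 1.8426]
P' = Q + AᵀP(A−BK) = [10.4264 -3.4873; -3.4873 2.8426]
tr(P') = 13.2690

-0.2335 0.6954 -0.2640 -0.1269


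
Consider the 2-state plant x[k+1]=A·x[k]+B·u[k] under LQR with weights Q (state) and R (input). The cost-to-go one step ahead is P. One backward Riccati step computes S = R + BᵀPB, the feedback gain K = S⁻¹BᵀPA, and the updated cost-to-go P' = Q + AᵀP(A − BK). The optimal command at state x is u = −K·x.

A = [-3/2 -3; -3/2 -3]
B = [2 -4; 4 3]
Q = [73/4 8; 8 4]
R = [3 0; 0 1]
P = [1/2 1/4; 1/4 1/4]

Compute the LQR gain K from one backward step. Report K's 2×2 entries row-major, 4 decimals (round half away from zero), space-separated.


BᵀP = [2.0000 1.5000; -1.2500 -0.2500]
S = R + BᵀPB = [3 0; 0 1] + [10.0000 -3.5000; -3.5000 4.2500] = [13.0000 -3.5000; -3.5000 5.2500]
BᵀPA = [-5.2500 -10.5000; 2.2500 4.5000]
K = S⁻¹·BᵀPA = [-0.3516 -0.7031; 0.1942 0.3884]
A−BK = [-0.0201 -0.0402; -0.6763 -1.3527]
AᵀP(A−BK) = [0.5299 1.0597; 1.0597 2.1194]
P' = Q + AᵀP(A−BK) = [18.7799 9.0597; 9.0597 6.1194]
tr(P') = 24.8993

-0.3516 -0.7031 0.1942 0.3884


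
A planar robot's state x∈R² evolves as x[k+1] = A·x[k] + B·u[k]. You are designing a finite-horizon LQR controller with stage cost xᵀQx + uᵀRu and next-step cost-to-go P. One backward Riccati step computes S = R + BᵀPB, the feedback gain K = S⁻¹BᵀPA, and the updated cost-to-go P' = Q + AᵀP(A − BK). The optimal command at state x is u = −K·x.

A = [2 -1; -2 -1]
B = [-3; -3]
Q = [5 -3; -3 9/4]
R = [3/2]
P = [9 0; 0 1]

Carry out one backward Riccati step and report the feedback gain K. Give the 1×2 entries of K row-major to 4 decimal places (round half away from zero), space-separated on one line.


BᵀP = [-27.0000 -3.0000]
S = R + BᵀPB = [3/2] + [90.0000] = [91.5000]
BᵀPA = [-48.0000 30.0000]
K = S⁻¹·BᵀPA = [-0.5246 0.3279]
A−BK = [0.4262 -0.0164; -3.5738 -0.0164]
AᵀP(A−BK) = [14.8197 -0.2623; -0.2623 0.1639]
P' = Q + AᵀP(A−BK) = [19.8197 -3.2623; -3.2623 2.4139]
tr(P') = 22.2336

-0.5246 0.3279


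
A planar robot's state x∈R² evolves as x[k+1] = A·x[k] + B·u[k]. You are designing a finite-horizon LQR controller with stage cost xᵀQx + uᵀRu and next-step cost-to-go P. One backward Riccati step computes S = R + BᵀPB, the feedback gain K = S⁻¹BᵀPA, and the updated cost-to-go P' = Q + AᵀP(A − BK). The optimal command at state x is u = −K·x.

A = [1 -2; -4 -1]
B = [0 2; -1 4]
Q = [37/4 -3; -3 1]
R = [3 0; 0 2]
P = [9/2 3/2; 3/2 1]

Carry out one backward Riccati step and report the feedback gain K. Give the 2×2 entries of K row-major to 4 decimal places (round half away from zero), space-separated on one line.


BᵀP = [-1.5000 -1.0000; 15.0000 7.0000]
S = R + BᵀPB = [3 0; 0 2] + [1.0000 -7.0000; -7.0000 58.0000] = [4.0000 -7.0000; -7.0000 60.0000]
BᵀPA = [2.5000 4.0000; -13.0000 -37.0000]
K = S⁻¹·BᵀPA = [0.3089 -0.0995; -0.1806 -0.6283]
A−BK = [1.3613 -0.7435; -2.9686 1.4136]
AᵀP(A−BK) = [5.3796 -2.4188; -2.4188 2.1518]
P' = Q + AᵀP(A−BK) = [14.6296 -5.4188; -5.4188 3.1518]
tr(P') = 17.7814

0.3089 -0.0995 -0.1806 -0.6283


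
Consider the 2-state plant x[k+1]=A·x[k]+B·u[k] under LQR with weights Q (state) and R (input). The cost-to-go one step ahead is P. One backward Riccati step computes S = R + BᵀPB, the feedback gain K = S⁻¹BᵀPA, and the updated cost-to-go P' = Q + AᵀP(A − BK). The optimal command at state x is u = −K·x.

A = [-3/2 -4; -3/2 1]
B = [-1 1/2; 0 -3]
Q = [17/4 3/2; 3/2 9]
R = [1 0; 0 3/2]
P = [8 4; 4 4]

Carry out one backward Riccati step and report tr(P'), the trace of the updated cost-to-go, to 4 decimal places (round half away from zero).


BᵀP = [-8.0000 -4.0000; -8.0000 -10.0000]
S = R + BᵀPB = [1 0; 0 3/2] + [8.0000 8.0000; 8.0000 26.0000] = [9.0000 8.0000; 8.0000 27.5000]
BᵀPA = [18.0000 28.0000; 27.0000 22.0000]
K = S⁻¹·BᵀPA = [1.5204 3.2371; 0.5395 -0.1417]
A−BK = [-0.2493 -0.6921; 0.1185 0.5749]
AᵀP(A−BK) = [3.0654 5.5586; 5.5586 12.4796]
P' = Q + AᵀP(A−BK) = [7.3154 7.0586; 7.0586 21.4796]
tr(P') = 28.7950

28.7950


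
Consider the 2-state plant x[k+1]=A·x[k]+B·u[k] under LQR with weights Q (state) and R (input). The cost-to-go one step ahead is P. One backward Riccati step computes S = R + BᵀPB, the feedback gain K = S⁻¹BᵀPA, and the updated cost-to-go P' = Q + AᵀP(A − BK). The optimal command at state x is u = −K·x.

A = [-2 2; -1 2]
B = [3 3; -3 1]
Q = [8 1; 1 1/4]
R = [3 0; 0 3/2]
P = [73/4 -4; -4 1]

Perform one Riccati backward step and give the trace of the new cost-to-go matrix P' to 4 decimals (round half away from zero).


9.4442

BᵀP = [66.7500 -15.0000; 50.7500 -11.0000]
S = R + BᵀPB = [3 0; 0 3/2] + [245.2500 185.2500; 185.2500 141.2500] = [248.2500 185.2500; 185.2500 142.7500]
BᵀPA = [-118.5000 103.5000; -90.5000 79.5000]
K = S⁻¹·BᵀPA = [-0.1346 0.0422; -0.4593 0.5022]
A−BK = [-0.2183 0.3669; -0.9444 1.6244]
AᵀP(A−BK) = [0.4831 -0.5544; -0.5544 0.7111]
P' = Q + AᵀP(A−BK) = [8.4831 0.4456; 0.4456 0.9611]
tr(P') = 9.4442


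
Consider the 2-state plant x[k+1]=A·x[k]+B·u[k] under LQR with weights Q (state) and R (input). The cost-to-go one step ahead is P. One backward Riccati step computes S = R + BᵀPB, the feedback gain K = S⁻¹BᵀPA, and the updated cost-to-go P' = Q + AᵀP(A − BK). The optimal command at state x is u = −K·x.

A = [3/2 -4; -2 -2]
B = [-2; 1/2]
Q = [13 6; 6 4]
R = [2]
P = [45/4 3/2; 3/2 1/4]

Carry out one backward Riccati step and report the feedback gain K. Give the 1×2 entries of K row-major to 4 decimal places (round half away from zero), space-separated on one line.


-0.6099 2.1050

BᵀP = [-21.7500 -2.8750]
S = R + BᵀPB = [2] + [42.0625] = [44.0625]
BᵀPA = [-26.8750 92.7500]
K = S⁻¹·BᵀPA = [-0.6099 2.1050]
A−BK = [0.2801 0.2099; -1.6950 -3.0525]
AᵀP(A−BK) = [0.9207 -2.4291; -2.4291 9.7645]
P' = Q + AᵀP(A−BK) = [13.9207 3.5709; 3.5709 13.7645]
tr(P') = 27.6852


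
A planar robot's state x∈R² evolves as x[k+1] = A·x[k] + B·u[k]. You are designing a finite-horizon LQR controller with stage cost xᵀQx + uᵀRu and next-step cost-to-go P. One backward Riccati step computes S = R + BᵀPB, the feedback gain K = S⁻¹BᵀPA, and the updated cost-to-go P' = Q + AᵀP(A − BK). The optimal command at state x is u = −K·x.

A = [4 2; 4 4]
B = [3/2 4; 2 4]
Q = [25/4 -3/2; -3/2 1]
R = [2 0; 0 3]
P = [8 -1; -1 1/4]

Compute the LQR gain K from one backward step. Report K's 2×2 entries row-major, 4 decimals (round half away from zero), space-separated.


0.4337 0.2570 0.8193 0.3373

BᵀP = [10.0000 -1.0000; 28.0000 -3.0000]
S = R + BᵀPB = [2 0; 0 3] + [13.0000 36.0000; 36.0000 100.0000] = [15.0000 36.0000; 36.0000 103.0000]
BᵀPA = [36.0000 16.0000; 100.0000 44.0000]
K = S⁻¹·BᵀPA = [0.4337 0.2570; 0.8193 0.3373]
A−BK = [0.0723 0.2651; -0.1446 2.1365]
AᵀP(A−BK) = [2.4578 1.0120; 1.0120 1.0442]
P' = Q + AᵀP(A−BK) = [8.7078 -0.4880; -0.4880 2.0442]
tr(P') = 10.7520


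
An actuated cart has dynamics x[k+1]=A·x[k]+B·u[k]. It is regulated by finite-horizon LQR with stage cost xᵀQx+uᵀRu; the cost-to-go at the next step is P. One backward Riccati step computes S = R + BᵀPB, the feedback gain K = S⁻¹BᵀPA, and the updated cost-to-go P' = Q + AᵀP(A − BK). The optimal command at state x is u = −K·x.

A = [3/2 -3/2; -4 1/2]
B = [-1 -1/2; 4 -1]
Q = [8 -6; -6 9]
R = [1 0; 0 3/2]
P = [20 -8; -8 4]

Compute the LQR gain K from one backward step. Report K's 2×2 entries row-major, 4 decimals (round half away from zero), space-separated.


-1.1642 0.5943 -0.2687 0.7246

BᵀP = [-52.0000 24.0000; -2.0000 0.0000]
S = R + BᵀPB = [1 0; 0 3/2] + [148.0000 2.0000; 2.0000 1.0000] = [149.0000 2.0000; 2.0000 2.5000]
BᵀPA = [-174.0000 90.0000; -3.0000 3.0000]
K = S⁻¹·BᵀPA = [-1.1642 0.5943; -0.2687 0.7246]
A−BK = [0.2015 -0.5434; 0.3881 -1.1526]
AᵀP(A−BK) = [1.6269 -1.4179; -1.4179 2.3392]
P' = Q + AᵀP(A−BK) = [9.6269 -7.4179; -7.4179 11.3392]
tr(P') = 20.9661


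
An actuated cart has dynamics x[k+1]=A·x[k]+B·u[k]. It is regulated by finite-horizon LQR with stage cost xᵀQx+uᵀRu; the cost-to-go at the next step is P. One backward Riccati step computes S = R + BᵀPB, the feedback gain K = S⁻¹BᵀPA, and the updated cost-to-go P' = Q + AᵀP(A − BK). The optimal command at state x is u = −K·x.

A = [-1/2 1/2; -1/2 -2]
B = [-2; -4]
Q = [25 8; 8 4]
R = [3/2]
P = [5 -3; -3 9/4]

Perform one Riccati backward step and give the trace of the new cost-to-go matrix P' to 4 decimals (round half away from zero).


BᵀP = [2.0000 -3.0000]
S = R + BᵀPB = [3/2] + [8.0000] = [9.5000]
BᵀPA = [0.5000 7.0000]
K = S⁻¹·BᵀPA = [0.0526 0.7368]
A−BK = [-0.3947 1.9737; -0.2895 0.9474]
AᵀP(A−BK) = [0.2862 -1.6184; -1.6184 11.0921]
P' = Q + AᵀP(A−BK) = [25.2862 6.3816; 6.3816 15.0921]
tr(P') = 40.3783

40.3783


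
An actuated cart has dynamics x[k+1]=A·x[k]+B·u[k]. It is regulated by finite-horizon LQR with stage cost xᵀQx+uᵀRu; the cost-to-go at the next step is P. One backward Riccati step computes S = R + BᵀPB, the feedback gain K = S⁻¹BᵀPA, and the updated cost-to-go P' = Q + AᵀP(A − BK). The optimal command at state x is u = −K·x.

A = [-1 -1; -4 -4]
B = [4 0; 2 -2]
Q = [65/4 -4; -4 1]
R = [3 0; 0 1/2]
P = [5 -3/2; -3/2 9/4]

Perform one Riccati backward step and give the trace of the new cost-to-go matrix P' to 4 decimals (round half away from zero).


BᵀP = [17.0000 -1.5000; 3.0000 -4.5000]
S = R + BᵀPB = [3 0; 0 1/2] + [65.0000 3.0000; 3.0000 9.0000] = [68.0000 3.0000; 3.0000 9.5000]
BᵀPA = [-11.0000 -11.0000; 15.0000 15.0000]
K = S⁻¹·BᵀPA = [-0.2347 -0.2347; 1.6531 1.6531]
A−BK = [-0.0612 -0.0612; -0.2245 -0.2245]
AᵀP(A−BK) = [1.6224 1.6224; 1.6224 1.6224]
P' = Q + AᵀP(A−BK) = [17.8724 -2.3776; -2.3776 2.6224]
tr(P') = 20.4949

20.4949


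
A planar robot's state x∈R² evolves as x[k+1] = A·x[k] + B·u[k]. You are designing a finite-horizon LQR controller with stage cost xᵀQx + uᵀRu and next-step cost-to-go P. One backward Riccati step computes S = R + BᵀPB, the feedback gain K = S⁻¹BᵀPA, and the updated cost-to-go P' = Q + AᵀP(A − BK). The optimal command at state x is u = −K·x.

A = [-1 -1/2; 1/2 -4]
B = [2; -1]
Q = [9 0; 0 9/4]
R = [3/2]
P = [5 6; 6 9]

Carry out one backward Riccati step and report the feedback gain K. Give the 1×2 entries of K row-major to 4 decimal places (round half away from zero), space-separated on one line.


-0.3846 -2.1538

BᵀP = [4.0000 3.0000]
S = R + BᵀPB = [3/2] + [5.0000] = [6.5000]
BᵀPA = [-2.5000 -14.0000]
K = S⁻¹·BᵀPA = [-0.3846 -2.1538]
A−BK = [-0.2308 3.8077; 0.1154 -6.1538]
AᵀP(A−BK) = [0.2885 1.6154; 1.6154 139.0962]
P' = Q + AᵀP(A−BK) = [9.2885 1.6154; 1.6154 141.3462]
tr(P') = 150.6346


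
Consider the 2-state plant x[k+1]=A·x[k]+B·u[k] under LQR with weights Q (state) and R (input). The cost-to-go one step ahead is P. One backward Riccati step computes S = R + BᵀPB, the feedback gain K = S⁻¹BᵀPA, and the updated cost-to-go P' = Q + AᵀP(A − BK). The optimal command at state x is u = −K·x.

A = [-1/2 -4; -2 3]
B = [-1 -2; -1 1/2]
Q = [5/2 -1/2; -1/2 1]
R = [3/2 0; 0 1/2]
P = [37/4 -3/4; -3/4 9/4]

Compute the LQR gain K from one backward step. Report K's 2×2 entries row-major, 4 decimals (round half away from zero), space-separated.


1.1460 -0.9835 -0.3649 2.5114

BᵀP = [-8.5000 -1.5000; -18.8750 2.6250]
S = R + BᵀPB = [3/2 0; 0 1/2] + [10.0000 16.2500; 16.2500 39.0625] = [11.5000 16.2500; 16.2500 39.5625]
BᵀPA = [7.2500 29.5000; 4.1875 83.3750]
K = S⁻¹·BᵀPA = [1.1460 -0.9835; -0.3649 2.5114]
A−BK = [-0.0837 0.0393; -0.6716 0.7608]
AᵀP(A−BK) = [3.0318 -3.2613; -3.2613 5.8762]
P' = Q + AᵀP(A−BK) = [5.5318 -3.7613; -3.7613 6.8762]
tr(P') = 12.4080


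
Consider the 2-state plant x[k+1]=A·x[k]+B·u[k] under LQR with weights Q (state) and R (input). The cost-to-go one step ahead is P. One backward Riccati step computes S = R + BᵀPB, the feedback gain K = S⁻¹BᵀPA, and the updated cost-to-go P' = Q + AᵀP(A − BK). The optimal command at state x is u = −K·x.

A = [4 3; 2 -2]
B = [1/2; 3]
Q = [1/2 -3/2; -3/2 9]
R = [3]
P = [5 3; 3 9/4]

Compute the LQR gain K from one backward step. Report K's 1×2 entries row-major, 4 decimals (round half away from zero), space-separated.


BᵀP = [11.5000 8.2500]
S = R + BᵀPB = [3] + [30.5000] = [33.5000]
BᵀPA = [62.5000 18.0000]
K = S⁻¹·BᵀPA = [1.8657 0.5373]
A−BK = [3.0672 2.7313; -3.5970 -3.6119]
AᵀP(A−BK) = [20.3955 11.4179; 11.4179 8.3284]
P' = Q + AᵀP(A−BK) = [20.8955 9.9179; 9.9179 17.3284]
tr(P') = 38.2239

1.8657 0.5373


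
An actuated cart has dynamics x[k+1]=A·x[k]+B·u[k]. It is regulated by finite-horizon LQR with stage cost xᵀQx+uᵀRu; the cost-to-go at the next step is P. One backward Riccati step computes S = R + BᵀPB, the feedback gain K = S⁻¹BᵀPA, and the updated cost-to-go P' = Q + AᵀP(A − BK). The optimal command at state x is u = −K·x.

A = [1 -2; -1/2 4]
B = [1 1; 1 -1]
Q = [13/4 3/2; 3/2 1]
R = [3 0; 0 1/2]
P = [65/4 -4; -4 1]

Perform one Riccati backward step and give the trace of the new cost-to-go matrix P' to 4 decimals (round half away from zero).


7.3416

BᵀP = [12.2500 -3.0000; 20.2500 -5.0000]
S = R + BᵀPB = [3 0; 0 1/2] + [9.2500 15.2500; 15.2500 25.2500] = [12.2500 15.2500; 15.2500 25.7500]
BᵀPA = [13.7500 -36.5000; 22.7500 -60.5000]
K = S⁻¹·BᵀPA = [0.0860 -0.2081; 0.8326 -2.2262]
A−BK = [0.0814 0.4344; 0.2466 1.9819]
AᵀP(A−BK) = [0.3767 -0.9910; -0.9910 2.7149]
P' = Q + AᵀP(A−BK) = [3.6267 0.5090; 0.5090 3.7149]
tr(P') = 7.3416


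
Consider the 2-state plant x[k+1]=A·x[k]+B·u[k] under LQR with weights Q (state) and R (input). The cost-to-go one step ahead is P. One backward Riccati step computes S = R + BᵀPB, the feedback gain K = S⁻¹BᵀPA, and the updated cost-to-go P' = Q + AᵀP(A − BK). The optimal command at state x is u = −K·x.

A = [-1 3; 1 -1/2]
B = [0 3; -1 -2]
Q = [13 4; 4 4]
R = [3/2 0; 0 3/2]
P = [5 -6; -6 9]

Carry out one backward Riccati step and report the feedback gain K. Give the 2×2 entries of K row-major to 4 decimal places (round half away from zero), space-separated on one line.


-0.1517 -0.2690 -0.3724 0.7034

BᵀP = [6.0000 -9.0000; 27.0000 -36.0000]
S = R + BᵀPB = [3/2 0; 0 3/2] + [9.0000 36.0000; 36.0000 153.0000] = [10.5000 36.0000; 36.0000 154.5000]
BᵀPA = [-15.0000 22.5000; -63.0000 99.0000]
K = S⁻¹·BᵀPA = [-0.1517 -0.2690; -0.3724 0.7034]
A−BK = [0.1172 0.8897; 0.1034 0.6379]
AᵀP(A−BK) = [0.2621 -0.2172; -0.2172 1.6603]
P' = Q + AᵀP(A−BK) = [13.2621 3.7828; 3.7828 5.6603]
tr(P') = 18.9224


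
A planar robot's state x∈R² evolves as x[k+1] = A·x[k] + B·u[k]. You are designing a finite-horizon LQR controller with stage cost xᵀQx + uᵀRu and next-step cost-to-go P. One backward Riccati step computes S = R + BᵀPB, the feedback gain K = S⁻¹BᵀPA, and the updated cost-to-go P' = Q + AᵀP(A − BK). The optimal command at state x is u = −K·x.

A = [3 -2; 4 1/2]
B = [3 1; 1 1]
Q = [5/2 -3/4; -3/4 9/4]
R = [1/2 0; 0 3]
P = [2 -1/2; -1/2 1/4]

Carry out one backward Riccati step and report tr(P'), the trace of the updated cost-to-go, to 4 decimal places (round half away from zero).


BᵀP = [5.5000 -1.2500; 1.5000 -0.2500]
S = R + BᵀPB = [1/2 0; 0 3] + [15.2500 4.2500; 4.2500 1.2500] = [15.7500 4.2500; 4.2500 4.2500]
BᵀPA = [11.5000 -11.6250; 3.5000 -3.1250]
K = S⁻¹·BᵀPA = [0.6957 -0.7391; 0.1279 0.0038]
A−BK = [0.7852 0.2136; 3.1765 1.2353]
AᵀP(A−BK) = [1.5524 0.2366; 0.2366 0.4821]
P' = Q + AᵀP(A−BK) = [4.0524 -0.5134; -0.5134 2.7321]
tr(P') = 6.7845

6.7845


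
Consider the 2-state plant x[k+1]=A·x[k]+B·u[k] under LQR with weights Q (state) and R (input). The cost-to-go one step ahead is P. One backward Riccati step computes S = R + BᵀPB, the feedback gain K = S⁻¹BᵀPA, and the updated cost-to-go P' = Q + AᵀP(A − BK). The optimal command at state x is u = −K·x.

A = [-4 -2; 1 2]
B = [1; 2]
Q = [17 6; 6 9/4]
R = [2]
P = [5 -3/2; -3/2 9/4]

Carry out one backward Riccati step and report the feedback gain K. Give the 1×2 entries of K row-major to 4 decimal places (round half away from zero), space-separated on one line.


-0.5000 0.2000

BᵀP = [2.0000 3.0000]
S = R + BᵀPB = [2] + [8.0000] = [10.0000]
BᵀPA = [-5.0000 2.0000]
K = S⁻¹·BᵀPA = [-0.5000 0.2000]
A−BK = [-3.5000 -2.2000; 2.0000 1.6000]
AᵀP(A−BK) = [91.7500 60.5000; 60.5000 40.6000]
P' = Q + AᵀP(A−BK) = [108.7500 66.5000; 66.5000 42.8500]
tr(P') = 151.6000


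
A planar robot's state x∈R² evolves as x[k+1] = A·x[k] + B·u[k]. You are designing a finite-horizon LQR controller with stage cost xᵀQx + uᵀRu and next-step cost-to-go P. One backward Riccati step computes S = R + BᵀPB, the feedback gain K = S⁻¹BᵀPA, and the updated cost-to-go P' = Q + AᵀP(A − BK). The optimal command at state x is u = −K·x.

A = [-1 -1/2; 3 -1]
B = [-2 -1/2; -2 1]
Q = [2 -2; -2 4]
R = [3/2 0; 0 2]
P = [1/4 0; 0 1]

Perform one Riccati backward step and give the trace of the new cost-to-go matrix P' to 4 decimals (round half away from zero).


9.7941

BᵀP = [-0.5000 -2.0000; -0.1250 1.0000]
S = R + BᵀPB = [3/2 0; 0 2] + [5.0000 -1.7500; -1.7500 1.0625] = [6.5000 -1.7500; -1.7500 3.0625]
BᵀPA = [-5.5000 2.2500; 3.1250 -0.9375]
K = S⁻¹·BᵀPA = [-0.6753 0.3117; 0.6345 -0.1280]
A−BK = [-2.0334 0.0594; 1.0148 -0.2486]
AᵀP(A−BK) = [3.5529 -0.7607; -0.7607 0.2412]
P' = Q + AᵀP(A−BK) = [5.5529 -2.7607; -2.7607 4.2412]
tr(P') = 9.7941


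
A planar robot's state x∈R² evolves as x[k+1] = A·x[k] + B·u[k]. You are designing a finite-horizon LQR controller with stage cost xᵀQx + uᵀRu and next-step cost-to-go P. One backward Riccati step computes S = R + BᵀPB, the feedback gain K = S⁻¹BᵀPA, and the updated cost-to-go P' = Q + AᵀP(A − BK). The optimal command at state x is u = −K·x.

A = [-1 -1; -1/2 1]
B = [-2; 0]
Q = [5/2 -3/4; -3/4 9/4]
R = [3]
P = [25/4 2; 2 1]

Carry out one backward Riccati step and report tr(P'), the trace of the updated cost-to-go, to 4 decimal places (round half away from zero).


BᵀP = [-12.5000 -4.0000]
S = R + BᵀPB = [3] + [25.0000] = [28.0000]
BᵀPA = [14.5000 8.5000]
K = S⁻¹·BᵀPA = [0.5179 0.3036]
A−BK = [0.0357 -0.3929; -0.5000 1.0000]
AᵀP(A−BK) = [0.9911 0.3482; 0.3482 0.6696]
P' = Q + AᵀP(A−BK) = [3.4911 -0.4018; -0.4018 2.9196]
tr(P') = 6.4107

6.4107


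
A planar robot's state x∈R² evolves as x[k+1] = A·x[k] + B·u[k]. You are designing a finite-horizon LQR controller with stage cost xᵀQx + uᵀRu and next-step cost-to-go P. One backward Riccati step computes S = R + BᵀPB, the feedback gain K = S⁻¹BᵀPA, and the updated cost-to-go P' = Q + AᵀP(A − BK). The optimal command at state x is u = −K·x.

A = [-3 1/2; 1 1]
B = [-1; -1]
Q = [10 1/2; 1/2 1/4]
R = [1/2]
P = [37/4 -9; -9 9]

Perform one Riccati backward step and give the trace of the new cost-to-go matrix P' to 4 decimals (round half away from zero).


BᵀP = [-0.2500 0.0000]
S = R + BᵀPB = [1/2] + [0.2500] = [0.7500]
BᵀPA = [0.7500 -0.1250]
K = S⁻¹·BᵀPA = [1.0000 -0.1667]
A−BK = [-2.0000 0.3333; 2.0000 0.8333]
AᵀP(A−BK) = [145.5000 17.7500; 17.7500 2.2917]
P' = Q + AᵀP(A−BK) = [155.5000 18.2500; 18.2500 2.5417]
tr(P') = 158.0417

158.0417


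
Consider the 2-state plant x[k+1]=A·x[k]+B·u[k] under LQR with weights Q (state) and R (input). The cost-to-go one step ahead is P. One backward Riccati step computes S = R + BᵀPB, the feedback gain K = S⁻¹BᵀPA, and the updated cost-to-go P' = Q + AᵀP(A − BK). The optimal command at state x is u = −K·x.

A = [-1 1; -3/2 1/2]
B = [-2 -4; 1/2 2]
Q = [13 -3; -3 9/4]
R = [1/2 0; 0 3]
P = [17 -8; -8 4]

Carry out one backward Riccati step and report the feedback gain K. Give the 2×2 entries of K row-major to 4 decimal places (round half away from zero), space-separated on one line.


BᵀP = [-38.0000 18.0000; -84.0000 40.0000]
S = R + BᵀPB = [1/2 0; 0 3] + [85.0000 188.0000; 188.0000 416.0000] = [85.5000 188.0000; 188.0000 419.0000]
BᵀPA = [11.0000 -29.0000; 24.0000 -64.0000]
K = S⁻¹·BᵀPA = [0.2019 -0.2477; -0.0333 -0.0416]
A−BK = [-0.7294 0.3382; -1.5343 0.7071]
AᵀP(A−BK) = [0.5786 -0.2768; -0.2768 0.1540]
P' = Q + AᵀP(A−BK) = [13.5786 -3.2768; -3.2768 2.4040]
tr(P') = 15.9826

0.2019 -0.2477 -0.0333 -0.0416


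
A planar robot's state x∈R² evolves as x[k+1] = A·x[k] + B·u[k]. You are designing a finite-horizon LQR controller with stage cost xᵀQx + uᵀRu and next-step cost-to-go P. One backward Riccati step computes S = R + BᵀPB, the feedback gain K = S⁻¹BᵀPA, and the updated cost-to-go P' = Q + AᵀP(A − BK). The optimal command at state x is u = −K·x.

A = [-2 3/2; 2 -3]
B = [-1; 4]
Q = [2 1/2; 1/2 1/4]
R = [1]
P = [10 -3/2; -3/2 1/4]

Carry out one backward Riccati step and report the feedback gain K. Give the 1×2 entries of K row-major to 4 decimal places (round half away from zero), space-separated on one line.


BᵀP = [-16.0000 2.5000]
S = R + BᵀPB = [1] + [26.0000] = [27.0000]
BᵀPA = [37.0000 -31.5000]
K = S⁻¹·BᵀPA = [1.3704 -1.1667]
A−BK = [-0.6296 0.3333; -3.4815 1.6667]
AᵀP(A−BK) = [2.2963 -1.8333; -1.8333 1.5000]
P' = Q + AᵀP(A−BK) = [4.2963 -1.3333; -1.3333 1.7500]
tr(P') = 6.0463

1.3704 -1.1667


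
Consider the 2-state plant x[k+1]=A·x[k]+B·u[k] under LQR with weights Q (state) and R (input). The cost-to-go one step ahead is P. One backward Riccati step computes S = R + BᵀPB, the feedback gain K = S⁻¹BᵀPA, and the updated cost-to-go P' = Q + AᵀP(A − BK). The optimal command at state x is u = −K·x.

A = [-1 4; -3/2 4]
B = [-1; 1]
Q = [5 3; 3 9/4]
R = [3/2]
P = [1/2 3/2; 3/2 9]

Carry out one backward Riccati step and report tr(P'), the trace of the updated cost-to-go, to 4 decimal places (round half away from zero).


BᵀP = [1.0000 7.5000]
S = R + BᵀPB = [3/2] + [6.5000] = [8.0000]
BᵀPA = [-12.2500 34.0000]
K = S⁻¹·BᵀPA = [-1.5313 4.2500]
A−BK = [-2.5313 8.2500; 0.0313 -0.2500]
AᵀP(A−BK) = [6.4922 -18.9375; -18.9375 55.5000]
P' = Q + AᵀP(A−BK) = [11.4922 -15.9375; -15.9375 57.7500]
tr(P') = 69.2422

69.2422


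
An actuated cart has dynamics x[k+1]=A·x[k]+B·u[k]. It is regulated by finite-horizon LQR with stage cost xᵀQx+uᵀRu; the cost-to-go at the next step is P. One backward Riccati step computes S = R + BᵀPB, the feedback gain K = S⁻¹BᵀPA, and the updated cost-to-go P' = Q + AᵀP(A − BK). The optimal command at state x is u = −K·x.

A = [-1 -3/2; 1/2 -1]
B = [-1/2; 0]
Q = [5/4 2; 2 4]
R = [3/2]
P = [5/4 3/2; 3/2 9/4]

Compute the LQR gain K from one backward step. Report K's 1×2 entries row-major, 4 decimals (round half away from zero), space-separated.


BᵀP = [-0.6250 -0.7500]
S = R + BᵀPB = [3/2] + [0.3125] = [1.8125]
BᵀPA = [0.2500 1.6875]
K = S⁻¹·BᵀPA = [0.1379 0.9310]
A−BK = [-0.9310 -1.0345; 0.5000 -1.0000]
AᵀP(A−BK) = [0.2780 0.8922; 0.8922 7.9914]
P' = Q + AᵀP(A−BK) = [1.5280 2.8922; 2.8922 11.9914]
tr(P') = 13.5194

0.1379 0.9310


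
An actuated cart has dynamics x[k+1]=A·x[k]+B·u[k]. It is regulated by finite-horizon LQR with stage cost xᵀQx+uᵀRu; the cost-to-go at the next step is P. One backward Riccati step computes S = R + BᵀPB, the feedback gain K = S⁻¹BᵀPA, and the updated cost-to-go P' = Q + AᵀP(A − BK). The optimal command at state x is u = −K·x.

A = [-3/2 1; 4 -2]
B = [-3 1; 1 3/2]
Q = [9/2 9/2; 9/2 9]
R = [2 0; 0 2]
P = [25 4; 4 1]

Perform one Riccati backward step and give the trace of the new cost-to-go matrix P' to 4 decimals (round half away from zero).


BᵀP = [-71.0000 -11.0000; 31.0000 5.5000]
S = R + BᵀPB = [2 0; 0 2] + [202.0000 -87.5000; -87.5000 39.2500] = [204.0000 -87.5000; -87.5000 41.2500]
BᵀPA = [62.5000 -49.0000; -24.5000 20.0000]
K = S⁻¹·BᵀPA = [0.5725 -0.3575; 0.6204 -0.2735]
A−BK = [-0.4030 0.2010; 2.4969 -1.2323]
AᵀP(A−BK) = [3.6700 -1.8567; -1.8567 0.9522]
P' = Q + AᵀP(A−BK) = [8.1700 2.6433; 2.6433 9.9522]
tr(P') = 18.1222

18.1222


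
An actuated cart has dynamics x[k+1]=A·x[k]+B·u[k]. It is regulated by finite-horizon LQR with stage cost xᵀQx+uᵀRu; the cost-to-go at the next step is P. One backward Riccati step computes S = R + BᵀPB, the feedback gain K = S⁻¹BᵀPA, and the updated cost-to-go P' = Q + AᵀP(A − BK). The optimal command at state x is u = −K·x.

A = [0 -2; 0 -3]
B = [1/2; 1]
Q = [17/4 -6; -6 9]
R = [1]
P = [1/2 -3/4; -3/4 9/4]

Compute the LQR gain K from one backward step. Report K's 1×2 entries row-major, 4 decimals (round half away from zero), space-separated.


BᵀP = [-0.5000 1.8750]
S = R + BᵀPB = [1] + [1.6250] = [2.6250]
BᵀPA = [0.0000 -4.6250]
K = S⁻¹·BᵀPA = [0.0000 -1.7619]
A−BK = [0.0000 -1.1190; 0.0000 -1.2381]
AᵀP(A−BK) = [0.0000 0.0000; 0.0000 5.1012]
P' = Q + AᵀP(A−BK) = [4.2500 -6.0000; -6.0000 14.1012]
tr(P') = 18.3512

0.0000 -1.7619


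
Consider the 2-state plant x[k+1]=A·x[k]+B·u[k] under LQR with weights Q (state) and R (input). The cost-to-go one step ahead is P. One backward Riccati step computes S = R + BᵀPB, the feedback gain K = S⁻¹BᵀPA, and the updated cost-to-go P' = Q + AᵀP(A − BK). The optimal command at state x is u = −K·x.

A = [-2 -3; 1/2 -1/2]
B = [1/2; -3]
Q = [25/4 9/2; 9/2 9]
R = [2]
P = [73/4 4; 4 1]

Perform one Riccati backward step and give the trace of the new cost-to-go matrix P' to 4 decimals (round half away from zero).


BᵀP = [-2.8750 -1.0000]
S = R + BᵀPB = [2] + [1.5625] = [3.5625]
BᵀPA = [5.2500 9.1250]
K = S⁻¹·BᵀPA = [1.4737 2.5614]
A−BK = [-2.7368 -4.2807; 4.9211 7.1842]
AᵀP(A−BK) = [57.5132 93.8026; 93.8026 153.1272]
P' = Q + AᵀP(A−BK) = [63.7632 98.3026; 98.3026 162.1272]
tr(P') = 225.8904

225.8904


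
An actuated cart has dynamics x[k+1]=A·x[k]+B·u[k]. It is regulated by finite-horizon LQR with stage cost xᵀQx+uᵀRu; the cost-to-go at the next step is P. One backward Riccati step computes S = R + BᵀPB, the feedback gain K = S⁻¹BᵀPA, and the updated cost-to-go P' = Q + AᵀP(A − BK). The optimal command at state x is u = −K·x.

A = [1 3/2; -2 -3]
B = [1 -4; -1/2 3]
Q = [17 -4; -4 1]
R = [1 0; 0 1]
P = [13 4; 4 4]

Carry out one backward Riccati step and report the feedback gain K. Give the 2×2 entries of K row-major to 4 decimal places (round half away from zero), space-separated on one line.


-0.8872 -1.3308 -0.4410 -0.6615

BᵀP = [11.0000 2.0000; -40.0000 -4.0000]
S = R + BᵀPB = [1 0; 0 1] + [10.0000 -38.0000; -38.0000 148.0000] = [11.0000 -38.0000; -38.0000 149.0000]
BᵀPA = [7.0000 10.5000; -32.0000 -48.0000]
K = S⁻¹·BᵀPA = [-0.8872 -1.3308; -0.4410 -0.6615]
A−BK = [0.1231 0.1846; -1.1205 -1.6808]
AᵀP(A−BK) = [5.0974 7.6462; 7.6462 11.4692]
P' = Q + AᵀP(A−BK) = [22.0974 3.6462; 3.6462 12.4692]
tr(P') = 34.5667


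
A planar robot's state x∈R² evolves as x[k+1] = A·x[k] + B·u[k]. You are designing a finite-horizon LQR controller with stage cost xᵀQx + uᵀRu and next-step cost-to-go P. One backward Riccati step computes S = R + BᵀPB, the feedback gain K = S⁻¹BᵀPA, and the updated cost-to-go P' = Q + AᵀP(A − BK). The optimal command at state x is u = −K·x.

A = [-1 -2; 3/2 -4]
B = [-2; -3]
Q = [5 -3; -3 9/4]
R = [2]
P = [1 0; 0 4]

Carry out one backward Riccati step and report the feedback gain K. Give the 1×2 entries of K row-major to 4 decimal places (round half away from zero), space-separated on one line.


BᵀP = [-2.0000 -12.0000]
S = R + BᵀPB = [2] + [40.0000] = [42.0000]
BᵀPA = [-16.0000 52.0000]
K = S⁻¹·BᵀPA = [-0.3810 1.2381]
A−BK = [-1.7619 0.4762; 0.3571 -0.2857]
AᵀP(A−BK) = [3.9048 -2.1905; -2.1905 3.6190]
P' = Q + AᵀP(A−BK) = [8.9048 -5.1905; -5.1905 5.8690]
tr(P') = 14.7738

-0.3810 1.2381


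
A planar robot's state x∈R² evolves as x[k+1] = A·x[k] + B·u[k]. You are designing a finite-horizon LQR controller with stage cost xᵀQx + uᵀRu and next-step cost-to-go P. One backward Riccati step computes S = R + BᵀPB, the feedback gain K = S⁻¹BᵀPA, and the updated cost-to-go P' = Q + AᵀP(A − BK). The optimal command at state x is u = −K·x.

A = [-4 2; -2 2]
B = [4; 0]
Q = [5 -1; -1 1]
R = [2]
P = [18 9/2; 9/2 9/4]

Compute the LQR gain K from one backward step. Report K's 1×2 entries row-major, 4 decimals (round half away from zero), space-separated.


BᵀP = [72.0000 18.0000]
S = R + BᵀPB = [2] + [288.0000] = [290.0000]
BᵀPA = [-324.0000 180.0000]
K = S⁻¹·BᵀPA = [-1.1172 0.6207]
A−BK = [0.4690 -0.4828; -2.0000 2.0000]
AᵀP(A−BK) = [7.0138 -5.8966; -5.8966 5.2759]
P' = Q + AᵀP(A−BK) = [12.0138 -6.8966; -6.8966 6.2759]
tr(P') = 18.2897

-1.1172 0.6207


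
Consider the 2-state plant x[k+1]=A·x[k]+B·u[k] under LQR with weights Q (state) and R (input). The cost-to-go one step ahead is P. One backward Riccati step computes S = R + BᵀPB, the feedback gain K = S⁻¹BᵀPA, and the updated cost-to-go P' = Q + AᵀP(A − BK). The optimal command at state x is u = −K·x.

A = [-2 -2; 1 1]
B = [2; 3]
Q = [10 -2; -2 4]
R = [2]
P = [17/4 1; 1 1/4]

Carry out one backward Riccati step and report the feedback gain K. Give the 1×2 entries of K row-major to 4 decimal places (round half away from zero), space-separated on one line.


BᵀP = [11.5000 2.7500]
S = R + BᵀPB = [2] + [31.2500] = [33.2500]
BᵀPA = [-20.2500 -20.2500]
K = S⁻¹·BᵀPA = [-0.6090 -0.6090]
A−BK = [-0.7820 -0.7820; 2.8271 2.8271]
AᵀP(A−BK) = [0.9173 0.9173; 0.9173 0.9173]
P' = Q + AᵀP(A−BK) = [10.9173 -1.0827; -1.0827 4.9173]
tr(P') = 15.8346

-0.6090 -0.6090


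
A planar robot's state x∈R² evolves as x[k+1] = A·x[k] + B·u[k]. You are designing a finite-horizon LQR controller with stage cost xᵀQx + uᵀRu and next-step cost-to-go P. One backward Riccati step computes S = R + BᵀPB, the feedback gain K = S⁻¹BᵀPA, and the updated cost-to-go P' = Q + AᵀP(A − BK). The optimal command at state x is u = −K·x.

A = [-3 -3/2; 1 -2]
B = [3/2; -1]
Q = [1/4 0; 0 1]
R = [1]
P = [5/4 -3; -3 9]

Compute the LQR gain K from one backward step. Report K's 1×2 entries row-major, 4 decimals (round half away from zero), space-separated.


-1.2894 0.9026

BᵀP = [4.8750 -13.5000]
S = R + BᵀPB = [1] + [20.8125] = [21.8125]
BᵀPA = [-28.1250 19.6875]
K = S⁻¹·BᵀPA = [-1.2894 0.9026]
A−BK = [-1.0659 -2.8539; -0.2894 -1.0974]
AᵀP(A−BK) = [1.9857 -0.4900; -0.4900 3.0430]
P' = Q + AᵀP(A−BK) = [2.2357 -0.4900; -0.4900 4.0430]
tr(P') = 6.2787


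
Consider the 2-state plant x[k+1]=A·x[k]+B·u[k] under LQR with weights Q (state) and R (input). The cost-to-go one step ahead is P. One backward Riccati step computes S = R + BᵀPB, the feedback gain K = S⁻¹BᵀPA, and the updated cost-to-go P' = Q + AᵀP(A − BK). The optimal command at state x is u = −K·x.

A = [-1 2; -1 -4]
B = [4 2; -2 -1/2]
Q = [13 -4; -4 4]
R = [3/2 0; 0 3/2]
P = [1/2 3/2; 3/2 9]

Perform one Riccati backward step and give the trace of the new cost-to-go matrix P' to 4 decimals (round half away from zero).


42.4283

BᵀP = [-1.0000 -12.0000; 0.2500 -1.5000]
S = R + BᵀPB = [3/2 0; 0 3/2] + [20.0000 4.0000; 4.0000 1.2500] = [21.5000 4.0000; 4.0000 2.7500]
BᵀPA = [13.0000 46.0000; 1.2500 6.5000]
K = S⁻¹·BᵀPA = [0.7130 2.3304; -0.5826 -1.0261]
A−BK = [-2.6870 -5.2696; 0.1348 0.1478]
AᵀP(A−BK) = [3.9587 8.9870; 8.9870 21.4696]
P' = Q + AᵀP(A−BK) = [16.9587 4.9870; 4.9870 25.4696]
tr(P') = 42.4283


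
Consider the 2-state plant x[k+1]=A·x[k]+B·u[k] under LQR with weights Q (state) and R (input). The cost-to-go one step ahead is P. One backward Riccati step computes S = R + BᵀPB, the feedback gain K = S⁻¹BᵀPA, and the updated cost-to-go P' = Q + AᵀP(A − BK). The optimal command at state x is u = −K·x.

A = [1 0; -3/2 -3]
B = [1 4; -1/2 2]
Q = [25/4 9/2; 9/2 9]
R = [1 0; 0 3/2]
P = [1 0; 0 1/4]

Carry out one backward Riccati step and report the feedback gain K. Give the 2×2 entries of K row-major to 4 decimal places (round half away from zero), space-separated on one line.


BᵀP = [1.0000 -0.1250; 4.0000 0.5000]
S = R + BᵀPB = [1 0; 0 3/2] + [1.0625 3.7500; 3.7500 17.0000] = [2.0625 3.7500; 3.7500 18.5000]
BᵀPA = [1.1875 0.3750; 3.2500 -1.5000]
K = S⁻¹·BᵀPA = [0.4060 0.5214; 0.0934 -0.1868]
A−BK = [0.2205 0.2257; -1.4838 -2.3658]
AᵀP(A−BK) = [0.7769 1.1128; 1.1128 1.7743]
P' = Q + AᵀP(A−BK) = [7.0269 5.6128; 5.6128 10.7743]
tr(P') = 17.8012

0.4060 0.5214 0.0934 -0.1868


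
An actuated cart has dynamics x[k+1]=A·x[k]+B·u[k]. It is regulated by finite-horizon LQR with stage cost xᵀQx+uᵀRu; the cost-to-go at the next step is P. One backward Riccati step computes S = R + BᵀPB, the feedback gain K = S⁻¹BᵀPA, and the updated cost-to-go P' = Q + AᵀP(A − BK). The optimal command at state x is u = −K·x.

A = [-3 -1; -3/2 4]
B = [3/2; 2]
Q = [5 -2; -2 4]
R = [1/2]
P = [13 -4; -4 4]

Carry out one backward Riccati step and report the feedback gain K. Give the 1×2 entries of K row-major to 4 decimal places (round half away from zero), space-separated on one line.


-1.7241 -0.1609

BᵀP = [11.5000 2.0000]
S = R + BᵀPB = [1/2] + [21.2500] = [21.7500]
BᵀPA = [-37.5000 -3.5000]
K = S⁻¹·BᵀPA = [-1.7241 -0.1609]
A−BK = [-0.4138 -0.7586; 1.9483 4.3218]
AᵀP(A−BK) = [25.3448 50.9655; 50.9655 108.4368]
P' = Q + AᵀP(A−BK) = [30.3448 48.9655; 48.9655 112.4368]
tr(P') = 142.7816


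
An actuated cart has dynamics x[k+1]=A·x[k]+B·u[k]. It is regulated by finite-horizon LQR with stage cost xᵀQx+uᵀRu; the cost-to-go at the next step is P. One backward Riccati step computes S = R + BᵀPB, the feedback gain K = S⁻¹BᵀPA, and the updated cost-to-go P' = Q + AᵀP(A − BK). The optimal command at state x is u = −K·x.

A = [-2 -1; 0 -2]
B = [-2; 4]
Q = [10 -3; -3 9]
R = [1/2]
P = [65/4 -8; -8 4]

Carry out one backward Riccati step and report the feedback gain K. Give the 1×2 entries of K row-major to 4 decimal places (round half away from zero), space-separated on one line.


0.5010 0.0019

BᵀP = [-64.5000 32.0000]
S = R + BᵀPB = [1/2] + [257.0000] = [257.5000]
BᵀPA = [129.0000 0.5000]
K = S⁻¹·BᵀPA = [0.5010 0.0019]
A−BK = [-0.9981 -0.9961; -2.0039 -2.0078]
AᵀP(A−BK) = [0.3748 0.2495; 0.2495 0.2490]
P' = Q + AᵀP(A−BK) = [10.3748 -2.7505; -2.7505 9.2490]
tr(P') = 19.6238


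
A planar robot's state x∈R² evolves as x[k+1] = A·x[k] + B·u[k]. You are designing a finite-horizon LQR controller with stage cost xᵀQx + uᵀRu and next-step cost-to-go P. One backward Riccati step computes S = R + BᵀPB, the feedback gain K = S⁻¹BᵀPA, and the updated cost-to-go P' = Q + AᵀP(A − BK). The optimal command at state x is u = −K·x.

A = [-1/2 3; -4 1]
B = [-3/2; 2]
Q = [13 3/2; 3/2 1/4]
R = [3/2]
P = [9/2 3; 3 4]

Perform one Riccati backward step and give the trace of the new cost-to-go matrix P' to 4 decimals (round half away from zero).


133.4253

BᵀP = [-0.7500 3.5000]
S = R + BᵀPB = [3/2] + [8.1250] = [9.6250]
BᵀPA = [-13.6250 1.2500]
K = S⁻¹·BᵀPA = [-1.4156 0.1299]
A−BK = [-2.6234 3.1948; -1.1688 0.7403]
AᵀP(A−BK) = [57.8377 -58.4805; -58.4805 62.3377]
P' = Q + AᵀP(A−BK) = [70.8377 -56.9805; -56.9805 62.5877]
tr(P') = 133.4253


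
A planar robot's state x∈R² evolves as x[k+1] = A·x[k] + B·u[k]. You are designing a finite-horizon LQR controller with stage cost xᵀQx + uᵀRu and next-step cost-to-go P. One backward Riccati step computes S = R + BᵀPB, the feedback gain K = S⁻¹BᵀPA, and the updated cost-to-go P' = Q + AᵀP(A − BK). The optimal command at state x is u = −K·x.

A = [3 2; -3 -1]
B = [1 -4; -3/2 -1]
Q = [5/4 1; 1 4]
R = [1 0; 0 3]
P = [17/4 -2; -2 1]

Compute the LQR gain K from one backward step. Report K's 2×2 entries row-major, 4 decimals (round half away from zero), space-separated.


1.1631 0.6099 -0.6489 -0.3830

BᵀP = [7.2500 -3.5000; -15.0000 7.0000]
S = R + BᵀPB = [1 0; 0 3] + [12.5000 -25.5000; -25.5000 53.0000] = [13.5000 -25.5000; -25.5000 56.0000]
BᵀPA = [32.2500 18.0000; -66.0000 -37.0000]
K = S⁻¹·BᵀPA = [1.1631 0.6099; -0.6489 -0.3830]
A−BK = [-0.7589 -0.1418; -1.9043 -0.4681]
AᵀP(A−BK) = [2.9096 1.5532; 1.5532 0.8511]
P' = Q + AᵀP(A−BK) = [4.1596 2.5532; 2.5532 4.8511]
tr(P') = 9.0106
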